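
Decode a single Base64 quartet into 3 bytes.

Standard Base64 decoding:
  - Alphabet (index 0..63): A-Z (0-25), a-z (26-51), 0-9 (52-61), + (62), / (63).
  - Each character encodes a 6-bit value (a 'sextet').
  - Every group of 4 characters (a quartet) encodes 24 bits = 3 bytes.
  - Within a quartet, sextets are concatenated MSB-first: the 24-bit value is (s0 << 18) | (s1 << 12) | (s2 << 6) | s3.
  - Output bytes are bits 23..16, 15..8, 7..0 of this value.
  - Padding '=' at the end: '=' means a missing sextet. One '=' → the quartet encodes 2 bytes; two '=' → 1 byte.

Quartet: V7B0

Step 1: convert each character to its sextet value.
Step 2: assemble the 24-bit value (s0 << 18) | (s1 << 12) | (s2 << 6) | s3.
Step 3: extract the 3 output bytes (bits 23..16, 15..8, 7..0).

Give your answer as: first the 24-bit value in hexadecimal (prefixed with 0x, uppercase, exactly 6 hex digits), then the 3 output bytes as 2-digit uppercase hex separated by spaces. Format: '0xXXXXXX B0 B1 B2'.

Answer: 0x57B074 57 B0 74

Derivation:
Sextets: V=21, 7=59, B=1, 0=52
24-bit: (21<<18) | (59<<12) | (1<<6) | 52
      = 0x540000 | 0x03B000 | 0x000040 | 0x000034
      = 0x57B074
Bytes: (v>>16)&0xFF=57, (v>>8)&0xFF=B0, v&0xFF=74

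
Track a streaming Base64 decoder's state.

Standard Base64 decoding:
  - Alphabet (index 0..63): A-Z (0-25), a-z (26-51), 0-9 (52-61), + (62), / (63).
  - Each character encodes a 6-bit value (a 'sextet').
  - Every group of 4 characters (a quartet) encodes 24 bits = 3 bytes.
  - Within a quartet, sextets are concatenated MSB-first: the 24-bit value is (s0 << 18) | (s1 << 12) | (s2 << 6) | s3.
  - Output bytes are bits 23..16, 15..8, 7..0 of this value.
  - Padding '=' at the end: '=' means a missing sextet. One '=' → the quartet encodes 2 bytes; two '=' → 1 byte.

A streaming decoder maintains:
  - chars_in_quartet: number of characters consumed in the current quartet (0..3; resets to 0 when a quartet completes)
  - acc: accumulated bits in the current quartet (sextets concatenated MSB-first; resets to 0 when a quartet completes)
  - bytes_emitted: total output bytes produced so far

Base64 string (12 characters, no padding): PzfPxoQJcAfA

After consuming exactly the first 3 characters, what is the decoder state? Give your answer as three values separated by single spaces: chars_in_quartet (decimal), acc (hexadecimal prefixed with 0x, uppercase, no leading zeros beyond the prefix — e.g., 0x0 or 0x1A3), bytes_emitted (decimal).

After char 0 ('P'=15): chars_in_quartet=1 acc=0xF bytes_emitted=0
After char 1 ('z'=51): chars_in_quartet=2 acc=0x3F3 bytes_emitted=0
After char 2 ('f'=31): chars_in_quartet=3 acc=0xFCDF bytes_emitted=0

Answer: 3 0xFCDF 0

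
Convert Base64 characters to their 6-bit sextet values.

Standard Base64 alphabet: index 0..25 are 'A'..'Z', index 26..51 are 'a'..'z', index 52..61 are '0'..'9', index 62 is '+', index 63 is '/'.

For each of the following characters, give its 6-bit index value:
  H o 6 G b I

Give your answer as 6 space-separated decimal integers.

'H': A..Z range, ord('H') − ord('A') = 7
'o': a..z range, 26 + ord('o') − ord('a') = 40
'6': 0..9 range, 52 + ord('6') − ord('0') = 58
'G': A..Z range, ord('G') − ord('A') = 6
'b': a..z range, 26 + ord('b') − ord('a') = 27
'I': A..Z range, ord('I') − ord('A') = 8

Answer: 7 40 58 6 27 8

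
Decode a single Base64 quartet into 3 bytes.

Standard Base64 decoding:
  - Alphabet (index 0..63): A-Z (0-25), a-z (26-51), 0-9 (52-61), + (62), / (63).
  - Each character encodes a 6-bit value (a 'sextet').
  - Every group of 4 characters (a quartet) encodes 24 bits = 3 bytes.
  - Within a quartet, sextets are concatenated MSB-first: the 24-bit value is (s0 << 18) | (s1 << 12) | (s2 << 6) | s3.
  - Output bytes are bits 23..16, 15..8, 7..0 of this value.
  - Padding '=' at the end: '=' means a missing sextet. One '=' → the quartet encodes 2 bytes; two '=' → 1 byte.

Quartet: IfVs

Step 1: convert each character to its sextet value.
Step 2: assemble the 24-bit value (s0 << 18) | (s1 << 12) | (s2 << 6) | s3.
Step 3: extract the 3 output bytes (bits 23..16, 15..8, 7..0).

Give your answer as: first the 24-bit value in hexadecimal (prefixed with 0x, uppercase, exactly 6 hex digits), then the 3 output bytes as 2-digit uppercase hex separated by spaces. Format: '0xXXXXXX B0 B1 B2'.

Sextets: I=8, f=31, V=21, s=44
24-bit: (8<<18) | (31<<12) | (21<<6) | 44
      = 0x200000 | 0x01F000 | 0x000540 | 0x00002C
      = 0x21F56C
Bytes: (v>>16)&0xFF=21, (v>>8)&0xFF=F5, v&0xFF=6C

Answer: 0x21F56C 21 F5 6C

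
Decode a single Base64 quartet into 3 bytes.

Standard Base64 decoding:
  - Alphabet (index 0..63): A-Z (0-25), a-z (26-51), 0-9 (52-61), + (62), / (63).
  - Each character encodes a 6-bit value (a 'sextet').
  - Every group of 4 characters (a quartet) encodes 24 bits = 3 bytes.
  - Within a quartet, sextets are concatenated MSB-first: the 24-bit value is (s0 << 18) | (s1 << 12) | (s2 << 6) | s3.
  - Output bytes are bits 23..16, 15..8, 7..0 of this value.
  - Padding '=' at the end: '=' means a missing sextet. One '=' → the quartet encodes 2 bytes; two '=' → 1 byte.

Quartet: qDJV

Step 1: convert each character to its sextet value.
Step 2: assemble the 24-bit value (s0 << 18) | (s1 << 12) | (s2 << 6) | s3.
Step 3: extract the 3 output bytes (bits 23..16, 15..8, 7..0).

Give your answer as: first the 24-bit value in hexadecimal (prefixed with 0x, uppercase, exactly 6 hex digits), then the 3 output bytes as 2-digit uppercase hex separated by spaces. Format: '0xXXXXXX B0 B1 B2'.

Answer: 0xA83255 A8 32 55

Derivation:
Sextets: q=42, D=3, J=9, V=21
24-bit: (42<<18) | (3<<12) | (9<<6) | 21
      = 0xA80000 | 0x003000 | 0x000240 | 0x000015
      = 0xA83255
Bytes: (v>>16)&0xFF=A8, (v>>8)&0xFF=32, v&0xFF=55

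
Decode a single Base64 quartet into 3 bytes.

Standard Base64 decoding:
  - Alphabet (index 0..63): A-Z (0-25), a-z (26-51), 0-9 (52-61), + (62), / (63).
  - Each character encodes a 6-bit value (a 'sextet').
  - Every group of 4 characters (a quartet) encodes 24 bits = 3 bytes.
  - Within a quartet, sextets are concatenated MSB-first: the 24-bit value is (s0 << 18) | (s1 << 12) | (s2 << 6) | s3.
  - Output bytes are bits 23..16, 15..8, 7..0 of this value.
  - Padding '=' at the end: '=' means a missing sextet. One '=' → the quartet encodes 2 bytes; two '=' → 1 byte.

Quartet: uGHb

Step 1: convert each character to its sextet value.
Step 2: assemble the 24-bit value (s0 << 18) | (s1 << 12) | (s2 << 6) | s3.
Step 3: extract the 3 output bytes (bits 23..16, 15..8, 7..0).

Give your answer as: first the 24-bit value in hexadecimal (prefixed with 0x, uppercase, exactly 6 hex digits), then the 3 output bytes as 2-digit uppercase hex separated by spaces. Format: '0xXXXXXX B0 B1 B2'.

Sextets: u=46, G=6, H=7, b=27
24-bit: (46<<18) | (6<<12) | (7<<6) | 27
      = 0xB80000 | 0x006000 | 0x0001C0 | 0x00001B
      = 0xB861DB
Bytes: (v>>16)&0xFF=B8, (v>>8)&0xFF=61, v&0xFF=DB

Answer: 0xB861DB B8 61 DB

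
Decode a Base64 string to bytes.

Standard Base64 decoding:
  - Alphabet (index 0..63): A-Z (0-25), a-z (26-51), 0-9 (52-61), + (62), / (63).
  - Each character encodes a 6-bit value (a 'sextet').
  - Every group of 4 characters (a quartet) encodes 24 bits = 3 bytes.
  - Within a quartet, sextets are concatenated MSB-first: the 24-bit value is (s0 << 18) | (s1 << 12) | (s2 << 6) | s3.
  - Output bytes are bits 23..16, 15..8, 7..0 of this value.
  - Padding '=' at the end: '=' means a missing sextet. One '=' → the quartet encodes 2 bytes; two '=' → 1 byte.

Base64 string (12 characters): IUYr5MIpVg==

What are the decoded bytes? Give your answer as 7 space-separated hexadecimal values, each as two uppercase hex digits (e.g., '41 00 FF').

After char 0 ('I'=8): chars_in_quartet=1 acc=0x8 bytes_emitted=0
After char 1 ('U'=20): chars_in_quartet=2 acc=0x214 bytes_emitted=0
After char 2 ('Y'=24): chars_in_quartet=3 acc=0x8518 bytes_emitted=0
After char 3 ('r'=43): chars_in_quartet=4 acc=0x21462B -> emit 21 46 2B, reset; bytes_emitted=3
After char 4 ('5'=57): chars_in_quartet=1 acc=0x39 bytes_emitted=3
After char 5 ('M'=12): chars_in_quartet=2 acc=0xE4C bytes_emitted=3
After char 6 ('I'=8): chars_in_quartet=3 acc=0x39308 bytes_emitted=3
After char 7 ('p'=41): chars_in_quartet=4 acc=0xE4C229 -> emit E4 C2 29, reset; bytes_emitted=6
After char 8 ('V'=21): chars_in_quartet=1 acc=0x15 bytes_emitted=6
After char 9 ('g'=32): chars_in_quartet=2 acc=0x560 bytes_emitted=6
Padding '==': partial quartet acc=0x560 -> emit 56; bytes_emitted=7

Answer: 21 46 2B E4 C2 29 56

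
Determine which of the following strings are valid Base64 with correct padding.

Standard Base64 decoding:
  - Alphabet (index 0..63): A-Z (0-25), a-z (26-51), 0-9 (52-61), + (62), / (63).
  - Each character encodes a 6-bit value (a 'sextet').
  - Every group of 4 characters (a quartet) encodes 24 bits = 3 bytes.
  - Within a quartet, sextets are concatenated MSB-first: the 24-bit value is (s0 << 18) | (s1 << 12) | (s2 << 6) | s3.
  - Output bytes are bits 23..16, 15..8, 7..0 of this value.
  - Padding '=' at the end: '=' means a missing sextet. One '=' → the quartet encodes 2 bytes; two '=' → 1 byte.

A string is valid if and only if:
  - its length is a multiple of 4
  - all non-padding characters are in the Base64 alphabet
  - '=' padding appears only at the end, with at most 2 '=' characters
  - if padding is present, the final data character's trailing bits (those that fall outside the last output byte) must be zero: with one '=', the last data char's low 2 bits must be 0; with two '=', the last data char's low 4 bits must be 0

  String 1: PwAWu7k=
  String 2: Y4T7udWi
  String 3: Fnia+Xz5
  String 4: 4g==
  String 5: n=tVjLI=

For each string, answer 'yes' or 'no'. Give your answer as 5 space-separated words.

Answer: yes yes yes yes no

Derivation:
String 1: 'PwAWu7k=' → valid
String 2: 'Y4T7udWi' → valid
String 3: 'Fnia+Xz5' → valid
String 4: '4g==' → valid
String 5: 'n=tVjLI=' → invalid (bad char(s): ['=']; '=' in middle)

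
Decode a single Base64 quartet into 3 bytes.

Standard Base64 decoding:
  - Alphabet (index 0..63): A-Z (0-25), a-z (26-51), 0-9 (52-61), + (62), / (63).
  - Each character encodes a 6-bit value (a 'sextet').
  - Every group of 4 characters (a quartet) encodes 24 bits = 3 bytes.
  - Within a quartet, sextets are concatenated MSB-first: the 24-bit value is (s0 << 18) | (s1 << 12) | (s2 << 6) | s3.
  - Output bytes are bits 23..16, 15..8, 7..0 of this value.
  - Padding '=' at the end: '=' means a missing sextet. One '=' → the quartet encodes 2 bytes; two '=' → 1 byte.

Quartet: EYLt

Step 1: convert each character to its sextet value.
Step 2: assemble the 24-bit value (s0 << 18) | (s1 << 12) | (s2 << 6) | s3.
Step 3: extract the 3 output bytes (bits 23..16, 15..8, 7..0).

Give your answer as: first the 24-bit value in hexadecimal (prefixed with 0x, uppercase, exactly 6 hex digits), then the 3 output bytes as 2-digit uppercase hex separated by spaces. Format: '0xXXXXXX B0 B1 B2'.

Sextets: E=4, Y=24, L=11, t=45
24-bit: (4<<18) | (24<<12) | (11<<6) | 45
      = 0x100000 | 0x018000 | 0x0002C0 | 0x00002D
      = 0x1182ED
Bytes: (v>>16)&0xFF=11, (v>>8)&0xFF=82, v&0xFF=ED

Answer: 0x1182ED 11 82 ED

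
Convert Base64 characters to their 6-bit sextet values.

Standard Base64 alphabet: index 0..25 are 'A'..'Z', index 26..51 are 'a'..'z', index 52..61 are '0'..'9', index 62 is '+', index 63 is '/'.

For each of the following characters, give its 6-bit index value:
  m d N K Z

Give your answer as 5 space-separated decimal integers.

Answer: 38 29 13 10 25

Derivation:
'm': a..z range, 26 + ord('m') − ord('a') = 38
'd': a..z range, 26 + ord('d') − ord('a') = 29
'N': A..Z range, ord('N') − ord('A') = 13
'K': A..Z range, ord('K') − ord('A') = 10
'Z': A..Z range, ord('Z') − ord('A') = 25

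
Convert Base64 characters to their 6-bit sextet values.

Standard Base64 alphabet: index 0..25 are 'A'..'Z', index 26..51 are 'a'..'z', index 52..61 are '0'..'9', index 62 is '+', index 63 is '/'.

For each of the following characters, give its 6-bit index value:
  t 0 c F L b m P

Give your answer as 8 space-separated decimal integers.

't': a..z range, 26 + ord('t') − ord('a') = 45
'0': 0..9 range, 52 + ord('0') − ord('0') = 52
'c': a..z range, 26 + ord('c') − ord('a') = 28
'F': A..Z range, ord('F') − ord('A') = 5
'L': A..Z range, ord('L') − ord('A') = 11
'b': a..z range, 26 + ord('b') − ord('a') = 27
'm': a..z range, 26 + ord('m') − ord('a') = 38
'P': A..Z range, ord('P') − ord('A') = 15

Answer: 45 52 28 5 11 27 38 15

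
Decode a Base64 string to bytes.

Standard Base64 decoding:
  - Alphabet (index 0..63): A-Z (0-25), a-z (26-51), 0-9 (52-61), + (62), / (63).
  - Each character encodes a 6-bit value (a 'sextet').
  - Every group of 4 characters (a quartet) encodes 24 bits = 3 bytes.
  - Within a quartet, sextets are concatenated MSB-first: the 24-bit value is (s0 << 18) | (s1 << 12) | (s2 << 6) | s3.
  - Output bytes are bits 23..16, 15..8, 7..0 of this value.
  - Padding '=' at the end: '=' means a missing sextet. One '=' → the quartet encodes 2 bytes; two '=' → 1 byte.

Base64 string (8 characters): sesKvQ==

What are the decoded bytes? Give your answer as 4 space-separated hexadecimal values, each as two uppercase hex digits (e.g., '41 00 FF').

Answer: B1 EB 0A BD

Derivation:
After char 0 ('s'=44): chars_in_quartet=1 acc=0x2C bytes_emitted=0
After char 1 ('e'=30): chars_in_quartet=2 acc=0xB1E bytes_emitted=0
After char 2 ('s'=44): chars_in_quartet=3 acc=0x2C7AC bytes_emitted=0
After char 3 ('K'=10): chars_in_quartet=4 acc=0xB1EB0A -> emit B1 EB 0A, reset; bytes_emitted=3
After char 4 ('v'=47): chars_in_quartet=1 acc=0x2F bytes_emitted=3
After char 5 ('Q'=16): chars_in_quartet=2 acc=0xBD0 bytes_emitted=3
Padding '==': partial quartet acc=0xBD0 -> emit BD; bytes_emitted=4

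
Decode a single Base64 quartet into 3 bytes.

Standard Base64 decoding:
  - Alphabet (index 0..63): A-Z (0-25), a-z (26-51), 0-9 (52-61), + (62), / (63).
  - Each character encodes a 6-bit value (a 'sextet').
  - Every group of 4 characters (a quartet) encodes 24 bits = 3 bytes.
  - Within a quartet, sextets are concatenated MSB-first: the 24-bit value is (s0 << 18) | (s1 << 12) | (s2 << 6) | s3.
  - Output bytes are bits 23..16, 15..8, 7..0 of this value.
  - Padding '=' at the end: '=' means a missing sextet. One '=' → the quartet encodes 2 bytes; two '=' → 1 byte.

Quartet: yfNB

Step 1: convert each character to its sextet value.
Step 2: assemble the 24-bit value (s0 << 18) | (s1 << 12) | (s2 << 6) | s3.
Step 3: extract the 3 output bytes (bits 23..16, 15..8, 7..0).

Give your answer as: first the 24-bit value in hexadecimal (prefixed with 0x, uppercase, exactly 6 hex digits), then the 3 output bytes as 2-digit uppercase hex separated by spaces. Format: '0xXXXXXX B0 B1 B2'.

Sextets: y=50, f=31, N=13, B=1
24-bit: (50<<18) | (31<<12) | (13<<6) | 1
      = 0xC80000 | 0x01F000 | 0x000340 | 0x000001
      = 0xC9F341
Bytes: (v>>16)&0xFF=C9, (v>>8)&0xFF=F3, v&0xFF=41

Answer: 0xC9F341 C9 F3 41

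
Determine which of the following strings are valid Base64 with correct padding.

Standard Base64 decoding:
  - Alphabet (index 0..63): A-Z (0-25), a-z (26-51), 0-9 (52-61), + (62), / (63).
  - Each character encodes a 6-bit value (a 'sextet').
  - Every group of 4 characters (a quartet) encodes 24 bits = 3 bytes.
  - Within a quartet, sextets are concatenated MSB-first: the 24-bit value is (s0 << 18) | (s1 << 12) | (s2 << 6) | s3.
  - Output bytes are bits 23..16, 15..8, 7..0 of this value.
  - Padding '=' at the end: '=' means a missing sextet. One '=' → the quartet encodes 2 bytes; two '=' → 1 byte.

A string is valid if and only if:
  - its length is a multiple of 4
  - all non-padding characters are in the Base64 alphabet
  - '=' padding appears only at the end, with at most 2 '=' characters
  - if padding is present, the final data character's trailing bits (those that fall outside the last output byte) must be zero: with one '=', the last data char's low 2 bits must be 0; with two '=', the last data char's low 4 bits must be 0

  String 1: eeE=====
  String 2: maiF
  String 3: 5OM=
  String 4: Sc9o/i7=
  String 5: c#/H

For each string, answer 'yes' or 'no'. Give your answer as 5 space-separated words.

Answer: no yes yes no no

Derivation:
String 1: 'eeE=====' → invalid (5 pad chars (max 2))
String 2: 'maiF' → valid
String 3: '5OM=' → valid
String 4: 'Sc9o/i7=' → invalid (bad trailing bits)
String 5: 'c#/H' → invalid (bad char(s): ['#'])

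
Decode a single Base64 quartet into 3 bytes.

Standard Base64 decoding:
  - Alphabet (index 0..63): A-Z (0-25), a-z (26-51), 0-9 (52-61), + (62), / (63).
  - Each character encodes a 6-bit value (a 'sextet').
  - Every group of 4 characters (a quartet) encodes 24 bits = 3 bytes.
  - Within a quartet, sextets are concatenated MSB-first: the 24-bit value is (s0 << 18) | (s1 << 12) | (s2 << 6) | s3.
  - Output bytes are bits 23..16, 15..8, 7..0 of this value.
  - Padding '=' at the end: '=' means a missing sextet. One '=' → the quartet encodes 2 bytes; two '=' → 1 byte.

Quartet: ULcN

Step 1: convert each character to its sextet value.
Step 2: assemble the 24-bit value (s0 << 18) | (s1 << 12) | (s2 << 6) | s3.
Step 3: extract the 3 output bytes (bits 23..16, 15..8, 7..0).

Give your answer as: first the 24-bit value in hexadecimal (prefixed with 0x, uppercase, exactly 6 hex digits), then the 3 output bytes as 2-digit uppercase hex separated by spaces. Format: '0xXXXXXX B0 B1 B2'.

Sextets: U=20, L=11, c=28, N=13
24-bit: (20<<18) | (11<<12) | (28<<6) | 13
      = 0x500000 | 0x00B000 | 0x000700 | 0x00000D
      = 0x50B70D
Bytes: (v>>16)&0xFF=50, (v>>8)&0xFF=B7, v&0xFF=0D

Answer: 0x50B70D 50 B7 0D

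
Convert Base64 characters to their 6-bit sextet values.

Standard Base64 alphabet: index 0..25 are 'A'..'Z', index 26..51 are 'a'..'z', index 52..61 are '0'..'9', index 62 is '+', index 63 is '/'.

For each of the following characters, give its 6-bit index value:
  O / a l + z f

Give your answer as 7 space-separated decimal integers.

Answer: 14 63 26 37 62 51 31

Derivation:
'O': A..Z range, ord('O') − ord('A') = 14
'/': index 63
'a': a..z range, 26 + ord('a') − ord('a') = 26
'l': a..z range, 26 + ord('l') − ord('a') = 37
'+': index 62
'z': a..z range, 26 + ord('z') − ord('a') = 51
'f': a..z range, 26 + ord('f') − ord('a') = 31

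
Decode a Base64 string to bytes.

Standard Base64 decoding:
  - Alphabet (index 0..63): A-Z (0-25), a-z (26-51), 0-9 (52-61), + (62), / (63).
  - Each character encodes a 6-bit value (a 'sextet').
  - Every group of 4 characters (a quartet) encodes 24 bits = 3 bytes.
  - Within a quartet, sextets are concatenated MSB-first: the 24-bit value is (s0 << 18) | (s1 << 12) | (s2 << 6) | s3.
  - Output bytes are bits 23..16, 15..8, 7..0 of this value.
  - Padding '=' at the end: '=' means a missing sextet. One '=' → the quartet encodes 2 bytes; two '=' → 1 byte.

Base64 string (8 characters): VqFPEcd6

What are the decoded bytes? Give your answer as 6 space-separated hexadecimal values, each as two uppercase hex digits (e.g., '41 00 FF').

After char 0 ('V'=21): chars_in_quartet=1 acc=0x15 bytes_emitted=0
After char 1 ('q'=42): chars_in_quartet=2 acc=0x56A bytes_emitted=0
After char 2 ('F'=5): chars_in_quartet=3 acc=0x15A85 bytes_emitted=0
After char 3 ('P'=15): chars_in_quartet=4 acc=0x56A14F -> emit 56 A1 4F, reset; bytes_emitted=3
After char 4 ('E'=4): chars_in_quartet=1 acc=0x4 bytes_emitted=3
After char 5 ('c'=28): chars_in_quartet=2 acc=0x11C bytes_emitted=3
After char 6 ('d'=29): chars_in_quartet=3 acc=0x471D bytes_emitted=3
After char 7 ('6'=58): chars_in_quartet=4 acc=0x11C77A -> emit 11 C7 7A, reset; bytes_emitted=6

Answer: 56 A1 4F 11 C7 7A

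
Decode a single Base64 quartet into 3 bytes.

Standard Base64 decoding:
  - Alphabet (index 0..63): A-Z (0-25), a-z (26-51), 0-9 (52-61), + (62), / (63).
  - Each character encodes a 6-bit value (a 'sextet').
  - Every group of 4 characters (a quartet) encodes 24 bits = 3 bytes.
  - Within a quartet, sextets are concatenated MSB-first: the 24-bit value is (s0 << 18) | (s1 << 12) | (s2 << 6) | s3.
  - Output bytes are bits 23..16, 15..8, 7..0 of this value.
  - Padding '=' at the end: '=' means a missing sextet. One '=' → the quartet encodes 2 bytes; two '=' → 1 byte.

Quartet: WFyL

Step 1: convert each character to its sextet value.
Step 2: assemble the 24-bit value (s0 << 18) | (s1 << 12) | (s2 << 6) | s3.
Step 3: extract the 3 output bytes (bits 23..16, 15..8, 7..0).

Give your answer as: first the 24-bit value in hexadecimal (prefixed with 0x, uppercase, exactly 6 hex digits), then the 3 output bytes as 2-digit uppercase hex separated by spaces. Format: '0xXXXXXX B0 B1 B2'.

Answer: 0x585C8B 58 5C 8B

Derivation:
Sextets: W=22, F=5, y=50, L=11
24-bit: (22<<18) | (5<<12) | (50<<6) | 11
      = 0x580000 | 0x005000 | 0x000C80 | 0x00000B
      = 0x585C8B
Bytes: (v>>16)&0xFF=58, (v>>8)&0xFF=5C, v&0xFF=8B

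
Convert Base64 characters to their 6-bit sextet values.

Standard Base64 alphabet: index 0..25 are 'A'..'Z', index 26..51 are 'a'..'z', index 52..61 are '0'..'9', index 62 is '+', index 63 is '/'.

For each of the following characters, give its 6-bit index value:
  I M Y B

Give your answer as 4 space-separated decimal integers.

Answer: 8 12 24 1

Derivation:
'I': A..Z range, ord('I') − ord('A') = 8
'M': A..Z range, ord('M') − ord('A') = 12
'Y': A..Z range, ord('Y') − ord('A') = 24
'B': A..Z range, ord('B') − ord('A') = 1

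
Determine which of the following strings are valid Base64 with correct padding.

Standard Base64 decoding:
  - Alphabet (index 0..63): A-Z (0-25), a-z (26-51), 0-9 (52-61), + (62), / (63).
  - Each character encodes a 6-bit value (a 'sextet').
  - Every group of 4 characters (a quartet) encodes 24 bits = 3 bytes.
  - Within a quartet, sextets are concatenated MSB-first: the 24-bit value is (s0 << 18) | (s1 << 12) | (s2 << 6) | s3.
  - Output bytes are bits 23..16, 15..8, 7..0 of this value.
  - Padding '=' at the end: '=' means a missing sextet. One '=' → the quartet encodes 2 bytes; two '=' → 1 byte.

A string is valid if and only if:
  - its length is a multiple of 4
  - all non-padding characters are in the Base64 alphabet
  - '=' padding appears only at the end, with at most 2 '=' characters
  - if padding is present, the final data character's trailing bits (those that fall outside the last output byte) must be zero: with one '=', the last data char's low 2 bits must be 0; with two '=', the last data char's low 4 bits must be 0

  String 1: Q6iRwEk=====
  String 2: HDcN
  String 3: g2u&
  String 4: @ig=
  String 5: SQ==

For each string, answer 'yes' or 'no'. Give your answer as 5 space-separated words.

String 1: 'Q6iRwEk=====' → invalid (5 pad chars (max 2))
String 2: 'HDcN' → valid
String 3: 'g2u&' → invalid (bad char(s): ['&'])
String 4: '@ig=' → invalid (bad char(s): ['@'])
String 5: 'SQ==' → valid

Answer: no yes no no yes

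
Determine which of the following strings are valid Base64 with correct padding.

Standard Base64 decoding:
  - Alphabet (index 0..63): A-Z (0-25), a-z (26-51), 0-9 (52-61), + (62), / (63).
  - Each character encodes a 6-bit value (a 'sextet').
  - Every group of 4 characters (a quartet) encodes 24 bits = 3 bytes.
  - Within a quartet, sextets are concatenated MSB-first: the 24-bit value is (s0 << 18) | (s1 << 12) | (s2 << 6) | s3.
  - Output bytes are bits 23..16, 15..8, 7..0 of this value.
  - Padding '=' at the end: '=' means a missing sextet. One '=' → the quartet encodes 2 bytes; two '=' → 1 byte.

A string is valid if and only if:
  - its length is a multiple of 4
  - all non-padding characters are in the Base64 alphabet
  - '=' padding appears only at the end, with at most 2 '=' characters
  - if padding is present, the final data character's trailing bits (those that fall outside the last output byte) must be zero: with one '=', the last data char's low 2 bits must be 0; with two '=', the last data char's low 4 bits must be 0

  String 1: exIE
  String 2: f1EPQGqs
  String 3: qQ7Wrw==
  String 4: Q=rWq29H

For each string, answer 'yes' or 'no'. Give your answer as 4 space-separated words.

String 1: 'exIE' → valid
String 2: 'f1EPQGqs' → valid
String 3: 'qQ7Wrw==' → valid
String 4: 'Q=rWq29H' → invalid (bad char(s): ['=']; '=' in middle)

Answer: yes yes yes no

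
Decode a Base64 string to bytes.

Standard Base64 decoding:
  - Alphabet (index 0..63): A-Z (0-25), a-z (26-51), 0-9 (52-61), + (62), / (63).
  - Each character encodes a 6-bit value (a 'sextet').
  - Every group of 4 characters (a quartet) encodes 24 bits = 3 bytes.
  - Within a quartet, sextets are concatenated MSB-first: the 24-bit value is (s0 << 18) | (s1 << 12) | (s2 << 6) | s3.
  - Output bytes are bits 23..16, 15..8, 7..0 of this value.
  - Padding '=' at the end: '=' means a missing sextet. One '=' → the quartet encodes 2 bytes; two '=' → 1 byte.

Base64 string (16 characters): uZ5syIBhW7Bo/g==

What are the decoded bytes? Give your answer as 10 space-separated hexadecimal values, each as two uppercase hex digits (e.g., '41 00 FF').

Answer: B9 9E 6C C8 80 61 5B B0 68 FE

Derivation:
After char 0 ('u'=46): chars_in_quartet=1 acc=0x2E bytes_emitted=0
After char 1 ('Z'=25): chars_in_quartet=2 acc=0xB99 bytes_emitted=0
After char 2 ('5'=57): chars_in_quartet=3 acc=0x2E679 bytes_emitted=0
After char 3 ('s'=44): chars_in_quartet=4 acc=0xB99E6C -> emit B9 9E 6C, reset; bytes_emitted=3
After char 4 ('y'=50): chars_in_quartet=1 acc=0x32 bytes_emitted=3
After char 5 ('I'=8): chars_in_quartet=2 acc=0xC88 bytes_emitted=3
After char 6 ('B'=1): chars_in_quartet=3 acc=0x32201 bytes_emitted=3
After char 7 ('h'=33): chars_in_quartet=4 acc=0xC88061 -> emit C8 80 61, reset; bytes_emitted=6
After char 8 ('W'=22): chars_in_quartet=1 acc=0x16 bytes_emitted=6
After char 9 ('7'=59): chars_in_quartet=2 acc=0x5BB bytes_emitted=6
After char 10 ('B'=1): chars_in_quartet=3 acc=0x16EC1 bytes_emitted=6
After char 11 ('o'=40): chars_in_quartet=4 acc=0x5BB068 -> emit 5B B0 68, reset; bytes_emitted=9
After char 12 ('/'=63): chars_in_quartet=1 acc=0x3F bytes_emitted=9
After char 13 ('g'=32): chars_in_quartet=2 acc=0xFE0 bytes_emitted=9
Padding '==': partial quartet acc=0xFE0 -> emit FE; bytes_emitted=10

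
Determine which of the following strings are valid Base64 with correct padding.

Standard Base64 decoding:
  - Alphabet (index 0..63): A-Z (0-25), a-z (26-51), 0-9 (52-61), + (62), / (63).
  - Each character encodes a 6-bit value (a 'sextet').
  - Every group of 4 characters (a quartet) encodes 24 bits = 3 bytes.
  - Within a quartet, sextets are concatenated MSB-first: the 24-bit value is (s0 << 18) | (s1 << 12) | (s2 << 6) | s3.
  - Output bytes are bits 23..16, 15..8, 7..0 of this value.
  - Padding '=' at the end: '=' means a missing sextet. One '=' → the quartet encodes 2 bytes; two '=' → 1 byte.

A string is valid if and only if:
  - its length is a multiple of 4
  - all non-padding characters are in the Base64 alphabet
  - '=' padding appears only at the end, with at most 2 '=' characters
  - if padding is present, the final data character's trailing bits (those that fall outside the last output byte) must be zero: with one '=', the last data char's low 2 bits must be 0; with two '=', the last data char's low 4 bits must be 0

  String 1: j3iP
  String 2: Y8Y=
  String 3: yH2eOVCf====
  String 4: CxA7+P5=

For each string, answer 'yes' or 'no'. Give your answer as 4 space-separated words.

Answer: yes yes no no

Derivation:
String 1: 'j3iP' → valid
String 2: 'Y8Y=' → valid
String 3: 'yH2eOVCf====' → invalid (4 pad chars (max 2))
String 4: 'CxA7+P5=' → invalid (bad trailing bits)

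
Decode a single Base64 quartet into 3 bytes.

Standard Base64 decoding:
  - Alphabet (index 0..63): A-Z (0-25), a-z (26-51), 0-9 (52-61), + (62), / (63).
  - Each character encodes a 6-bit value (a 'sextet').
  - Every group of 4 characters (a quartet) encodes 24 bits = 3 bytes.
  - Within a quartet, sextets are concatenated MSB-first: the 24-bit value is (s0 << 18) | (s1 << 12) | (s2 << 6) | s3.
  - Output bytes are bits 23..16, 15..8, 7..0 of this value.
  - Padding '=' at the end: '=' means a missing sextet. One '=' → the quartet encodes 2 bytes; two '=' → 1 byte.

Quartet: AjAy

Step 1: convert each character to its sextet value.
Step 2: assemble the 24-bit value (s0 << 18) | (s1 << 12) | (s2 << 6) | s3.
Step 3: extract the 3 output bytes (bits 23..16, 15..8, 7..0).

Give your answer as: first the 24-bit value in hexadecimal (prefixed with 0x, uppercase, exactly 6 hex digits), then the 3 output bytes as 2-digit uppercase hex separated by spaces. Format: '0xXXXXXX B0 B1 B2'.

Sextets: A=0, j=35, A=0, y=50
24-bit: (0<<18) | (35<<12) | (0<<6) | 50
      = 0x000000 | 0x023000 | 0x000000 | 0x000032
      = 0x023032
Bytes: (v>>16)&0xFF=02, (v>>8)&0xFF=30, v&0xFF=32

Answer: 0x023032 02 30 32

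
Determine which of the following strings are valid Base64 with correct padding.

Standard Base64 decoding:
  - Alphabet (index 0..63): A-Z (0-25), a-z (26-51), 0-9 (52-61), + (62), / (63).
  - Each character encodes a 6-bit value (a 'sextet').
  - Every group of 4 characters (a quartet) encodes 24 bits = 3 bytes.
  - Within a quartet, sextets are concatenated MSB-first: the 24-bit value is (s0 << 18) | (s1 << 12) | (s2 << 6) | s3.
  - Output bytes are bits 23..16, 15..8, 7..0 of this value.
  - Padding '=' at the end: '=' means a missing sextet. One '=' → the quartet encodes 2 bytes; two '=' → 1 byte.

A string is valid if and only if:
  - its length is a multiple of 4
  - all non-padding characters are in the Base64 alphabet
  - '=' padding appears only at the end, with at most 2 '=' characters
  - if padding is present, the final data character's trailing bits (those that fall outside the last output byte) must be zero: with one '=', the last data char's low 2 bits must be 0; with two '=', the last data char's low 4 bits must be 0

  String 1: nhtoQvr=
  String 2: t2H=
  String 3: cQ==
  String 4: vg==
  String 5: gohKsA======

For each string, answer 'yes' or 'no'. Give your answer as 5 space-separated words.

Answer: no no yes yes no

Derivation:
String 1: 'nhtoQvr=' → invalid (bad trailing bits)
String 2: 't2H=' → invalid (bad trailing bits)
String 3: 'cQ==' → valid
String 4: 'vg==' → valid
String 5: 'gohKsA======' → invalid (6 pad chars (max 2))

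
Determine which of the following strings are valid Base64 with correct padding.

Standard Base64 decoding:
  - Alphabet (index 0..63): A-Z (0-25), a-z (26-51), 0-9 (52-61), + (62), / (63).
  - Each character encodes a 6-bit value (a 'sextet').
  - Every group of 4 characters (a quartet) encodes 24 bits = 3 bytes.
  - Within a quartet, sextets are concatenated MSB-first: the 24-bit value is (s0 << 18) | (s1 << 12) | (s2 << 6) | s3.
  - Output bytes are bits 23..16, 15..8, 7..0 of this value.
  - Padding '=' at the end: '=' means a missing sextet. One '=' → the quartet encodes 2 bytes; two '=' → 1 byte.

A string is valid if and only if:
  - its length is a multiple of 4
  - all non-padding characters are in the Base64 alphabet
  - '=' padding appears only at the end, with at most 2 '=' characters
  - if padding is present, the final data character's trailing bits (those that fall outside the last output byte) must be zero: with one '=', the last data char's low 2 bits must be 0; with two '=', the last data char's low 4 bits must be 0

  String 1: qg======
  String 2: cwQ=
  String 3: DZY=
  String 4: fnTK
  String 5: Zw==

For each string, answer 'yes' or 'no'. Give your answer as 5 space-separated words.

Answer: no yes yes yes yes

Derivation:
String 1: 'qg======' → invalid (6 pad chars (max 2))
String 2: 'cwQ=' → valid
String 3: 'DZY=' → valid
String 4: 'fnTK' → valid
String 5: 'Zw==' → valid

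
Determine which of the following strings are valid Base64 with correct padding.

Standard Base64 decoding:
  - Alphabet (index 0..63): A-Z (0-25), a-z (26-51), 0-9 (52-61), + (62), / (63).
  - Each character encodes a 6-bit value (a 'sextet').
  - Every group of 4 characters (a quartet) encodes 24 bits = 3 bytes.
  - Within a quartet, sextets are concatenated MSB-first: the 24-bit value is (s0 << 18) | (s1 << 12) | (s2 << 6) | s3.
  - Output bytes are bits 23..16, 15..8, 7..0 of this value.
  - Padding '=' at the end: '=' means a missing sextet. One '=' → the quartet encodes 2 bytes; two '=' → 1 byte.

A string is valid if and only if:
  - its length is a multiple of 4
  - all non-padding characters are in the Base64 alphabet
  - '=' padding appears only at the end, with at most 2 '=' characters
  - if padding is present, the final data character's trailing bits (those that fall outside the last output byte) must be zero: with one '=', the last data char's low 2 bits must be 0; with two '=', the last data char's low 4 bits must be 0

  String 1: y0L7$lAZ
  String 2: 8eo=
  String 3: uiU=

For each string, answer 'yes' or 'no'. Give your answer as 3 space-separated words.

String 1: 'y0L7$lAZ' → invalid (bad char(s): ['$'])
String 2: '8eo=' → valid
String 3: 'uiU=' → valid

Answer: no yes yes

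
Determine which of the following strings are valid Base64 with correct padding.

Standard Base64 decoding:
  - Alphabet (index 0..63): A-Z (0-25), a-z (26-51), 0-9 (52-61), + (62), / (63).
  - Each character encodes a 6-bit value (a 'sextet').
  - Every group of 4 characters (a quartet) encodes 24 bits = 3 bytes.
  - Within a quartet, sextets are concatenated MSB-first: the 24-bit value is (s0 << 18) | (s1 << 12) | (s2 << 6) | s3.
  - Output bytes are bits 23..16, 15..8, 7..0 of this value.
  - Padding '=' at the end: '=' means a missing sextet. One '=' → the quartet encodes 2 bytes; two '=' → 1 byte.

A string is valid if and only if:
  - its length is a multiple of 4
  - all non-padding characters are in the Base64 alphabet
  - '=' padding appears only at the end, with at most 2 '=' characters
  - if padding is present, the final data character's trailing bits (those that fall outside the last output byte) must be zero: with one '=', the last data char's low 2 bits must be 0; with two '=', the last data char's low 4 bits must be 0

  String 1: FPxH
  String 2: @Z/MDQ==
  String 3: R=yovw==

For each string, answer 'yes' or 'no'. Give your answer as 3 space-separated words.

String 1: 'FPxH' → valid
String 2: '@Z/MDQ==' → invalid (bad char(s): ['@'])
String 3: 'R=yovw==' → invalid (bad char(s): ['=']; '=' in middle)

Answer: yes no no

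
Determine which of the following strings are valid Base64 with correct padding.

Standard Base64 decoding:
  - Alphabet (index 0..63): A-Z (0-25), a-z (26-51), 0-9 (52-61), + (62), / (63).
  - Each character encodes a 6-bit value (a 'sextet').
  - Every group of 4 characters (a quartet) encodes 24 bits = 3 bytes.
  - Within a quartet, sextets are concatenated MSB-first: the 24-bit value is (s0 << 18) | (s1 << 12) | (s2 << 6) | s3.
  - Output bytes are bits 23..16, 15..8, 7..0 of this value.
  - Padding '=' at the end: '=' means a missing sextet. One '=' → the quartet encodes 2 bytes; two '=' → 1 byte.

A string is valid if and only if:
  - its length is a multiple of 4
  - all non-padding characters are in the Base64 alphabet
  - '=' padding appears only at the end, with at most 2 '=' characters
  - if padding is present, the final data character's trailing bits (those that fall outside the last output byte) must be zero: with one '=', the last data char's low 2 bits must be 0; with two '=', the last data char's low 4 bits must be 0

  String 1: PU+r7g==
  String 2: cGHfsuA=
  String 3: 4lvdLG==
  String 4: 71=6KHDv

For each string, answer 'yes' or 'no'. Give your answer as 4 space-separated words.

Answer: yes yes no no

Derivation:
String 1: 'PU+r7g==' → valid
String 2: 'cGHfsuA=' → valid
String 3: '4lvdLG==' → invalid (bad trailing bits)
String 4: '71=6KHDv' → invalid (bad char(s): ['=']; '=' in middle)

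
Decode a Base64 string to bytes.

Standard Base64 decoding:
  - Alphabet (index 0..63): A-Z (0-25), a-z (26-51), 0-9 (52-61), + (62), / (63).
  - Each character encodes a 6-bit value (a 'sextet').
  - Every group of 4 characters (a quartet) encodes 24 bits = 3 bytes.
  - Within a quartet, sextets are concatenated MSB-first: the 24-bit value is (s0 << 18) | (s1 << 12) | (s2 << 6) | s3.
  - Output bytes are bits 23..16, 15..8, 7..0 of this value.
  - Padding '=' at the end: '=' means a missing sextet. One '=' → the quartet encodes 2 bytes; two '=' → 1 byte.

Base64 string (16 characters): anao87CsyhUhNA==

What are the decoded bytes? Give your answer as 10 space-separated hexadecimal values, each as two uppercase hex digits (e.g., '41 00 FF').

After char 0 ('a'=26): chars_in_quartet=1 acc=0x1A bytes_emitted=0
After char 1 ('n'=39): chars_in_quartet=2 acc=0x6A7 bytes_emitted=0
After char 2 ('a'=26): chars_in_quartet=3 acc=0x1A9DA bytes_emitted=0
After char 3 ('o'=40): chars_in_quartet=4 acc=0x6A76A8 -> emit 6A 76 A8, reset; bytes_emitted=3
After char 4 ('8'=60): chars_in_quartet=1 acc=0x3C bytes_emitted=3
After char 5 ('7'=59): chars_in_quartet=2 acc=0xF3B bytes_emitted=3
After char 6 ('C'=2): chars_in_quartet=3 acc=0x3CEC2 bytes_emitted=3
After char 7 ('s'=44): chars_in_quartet=4 acc=0xF3B0AC -> emit F3 B0 AC, reset; bytes_emitted=6
After char 8 ('y'=50): chars_in_quartet=1 acc=0x32 bytes_emitted=6
After char 9 ('h'=33): chars_in_quartet=2 acc=0xCA1 bytes_emitted=6
After char 10 ('U'=20): chars_in_quartet=3 acc=0x32854 bytes_emitted=6
After char 11 ('h'=33): chars_in_quartet=4 acc=0xCA1521 -> emit CA 15 21, reset; bytes_emitted=9
After char 12 ('N'=13): chars_in_quartet=1 acc=0xD bytes_emitted=9
After char 13 ('A'=0): chars_in_quartet=2 acc=0x340 bytes_emitted=9
Padding '==': partial quartet acc=0x340 -> emit 34; bytes_emitted=10

Answer: 6A 76 A8 F3 B0 AC CA 15 21 34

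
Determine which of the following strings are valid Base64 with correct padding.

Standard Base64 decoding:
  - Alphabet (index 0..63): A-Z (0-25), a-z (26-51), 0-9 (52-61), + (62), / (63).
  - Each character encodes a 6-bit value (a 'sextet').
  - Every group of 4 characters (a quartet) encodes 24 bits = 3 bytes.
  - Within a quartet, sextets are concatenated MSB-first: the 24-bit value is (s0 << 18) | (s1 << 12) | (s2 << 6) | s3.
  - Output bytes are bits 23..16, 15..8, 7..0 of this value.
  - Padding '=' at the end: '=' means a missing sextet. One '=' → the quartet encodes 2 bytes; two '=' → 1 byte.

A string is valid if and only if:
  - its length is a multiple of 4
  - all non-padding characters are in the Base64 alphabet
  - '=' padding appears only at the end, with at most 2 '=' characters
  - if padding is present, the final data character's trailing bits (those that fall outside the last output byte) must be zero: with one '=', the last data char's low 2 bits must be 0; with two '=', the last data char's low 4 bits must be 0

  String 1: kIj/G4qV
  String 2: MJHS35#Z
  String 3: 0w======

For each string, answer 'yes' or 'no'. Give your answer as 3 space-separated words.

Answer: yes no no

Derivation:
String 1: 'kIj/G4qV' → valid
String 2: 'MJHS35#Z' → invalid (bad char(s): ['#'])
String 3: '0w======' → invalid (6 pad chars (max 2))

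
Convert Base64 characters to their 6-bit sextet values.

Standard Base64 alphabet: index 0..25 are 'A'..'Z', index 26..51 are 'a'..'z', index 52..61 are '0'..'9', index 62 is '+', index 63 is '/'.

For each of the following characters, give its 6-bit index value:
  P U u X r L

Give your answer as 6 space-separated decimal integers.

Answer: 15 20 46 23 43 11

Derivation:
'P': A..Z range, ord('P') − ord('A') = 15
'U': A..Z range, ord('U') − ord('A') = 20
'u': a..z range, 26 + ord('u') − ord('a') = 46
'X': A..Z range, ord('X') − ord('A') = 23
'r': a..z range, 26 + ord('r') − ord('a') = 43
'L': A..Z range, ord('L') − ord('A') = 11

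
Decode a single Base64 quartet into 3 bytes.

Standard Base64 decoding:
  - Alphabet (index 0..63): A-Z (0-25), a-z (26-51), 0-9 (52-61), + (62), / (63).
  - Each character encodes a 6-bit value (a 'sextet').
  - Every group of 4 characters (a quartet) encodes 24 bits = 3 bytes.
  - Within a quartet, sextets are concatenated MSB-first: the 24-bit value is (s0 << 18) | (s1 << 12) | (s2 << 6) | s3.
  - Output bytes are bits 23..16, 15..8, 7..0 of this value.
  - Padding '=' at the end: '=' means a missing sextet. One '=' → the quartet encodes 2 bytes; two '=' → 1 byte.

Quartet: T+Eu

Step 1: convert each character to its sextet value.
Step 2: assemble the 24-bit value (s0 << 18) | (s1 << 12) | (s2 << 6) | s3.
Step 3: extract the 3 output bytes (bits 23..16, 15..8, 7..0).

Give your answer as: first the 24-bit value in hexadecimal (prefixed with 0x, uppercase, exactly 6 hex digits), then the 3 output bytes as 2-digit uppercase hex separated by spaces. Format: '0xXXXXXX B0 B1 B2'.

Sextets: T=19, +=62, E=4, u=46
24-bit: (19<<18) | (62<<12) | (4<<6) | 46
      = 0x4C0000 | 0x03E000 | 0x000100 | 0x00002E
      = 0x4FE12E
Bytes: (v>>16)&0xFF=4F, (v>>8)&0xFF=E1, v&0xFF=2E

Answer: 0x4FE12E 4F E1 2E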